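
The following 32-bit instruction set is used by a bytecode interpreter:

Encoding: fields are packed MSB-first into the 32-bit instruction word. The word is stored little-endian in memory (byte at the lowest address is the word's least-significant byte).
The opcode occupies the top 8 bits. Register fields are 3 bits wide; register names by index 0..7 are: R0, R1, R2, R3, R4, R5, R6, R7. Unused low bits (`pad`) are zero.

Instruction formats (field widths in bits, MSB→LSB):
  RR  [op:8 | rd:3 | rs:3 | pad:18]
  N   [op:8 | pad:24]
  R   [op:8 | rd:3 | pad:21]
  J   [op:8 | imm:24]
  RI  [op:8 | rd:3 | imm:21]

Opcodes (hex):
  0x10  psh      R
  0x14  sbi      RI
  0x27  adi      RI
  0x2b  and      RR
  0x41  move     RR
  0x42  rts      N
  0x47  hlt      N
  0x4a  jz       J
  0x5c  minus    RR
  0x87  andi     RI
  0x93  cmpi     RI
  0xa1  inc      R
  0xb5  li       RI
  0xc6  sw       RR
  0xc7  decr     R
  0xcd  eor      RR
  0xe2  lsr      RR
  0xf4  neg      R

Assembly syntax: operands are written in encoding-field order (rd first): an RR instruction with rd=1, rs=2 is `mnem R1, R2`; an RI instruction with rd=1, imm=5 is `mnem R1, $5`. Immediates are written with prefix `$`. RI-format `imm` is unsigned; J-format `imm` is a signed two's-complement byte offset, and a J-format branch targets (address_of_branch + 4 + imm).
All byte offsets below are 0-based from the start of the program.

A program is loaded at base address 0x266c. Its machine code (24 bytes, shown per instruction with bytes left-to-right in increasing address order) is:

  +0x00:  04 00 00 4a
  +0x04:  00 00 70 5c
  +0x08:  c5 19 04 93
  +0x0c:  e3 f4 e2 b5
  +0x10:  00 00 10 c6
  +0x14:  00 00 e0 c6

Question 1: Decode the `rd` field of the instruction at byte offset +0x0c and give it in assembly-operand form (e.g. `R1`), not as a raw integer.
@+0c  little-endian(e3 f4 e2 b5) = 0xb5e2f4e3
  op=0xb5e2f4e3>>24=0xb5 ⇒ li (RI)
  rd: (w>>21)&0x7=0x7 → R7
  imm: (w>>0)&0x1fffff=0x2f4e3 → $193763

R7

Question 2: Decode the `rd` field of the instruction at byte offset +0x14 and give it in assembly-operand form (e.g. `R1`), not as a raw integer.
+0x14: 00 00 e0 c6 ⇒ word 0xc6e00000 (little)
  opcode bits[31:24]=0xc6: sw/RR
  [23:21] rd=7 = R7
  [20:18] rs=0 = R0

R7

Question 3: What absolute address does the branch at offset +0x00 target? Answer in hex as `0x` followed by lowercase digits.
off 0x00: read 04 00 00 4a as little → 0x4a000004
  op=0x4a000004>>24=0x4a ⇒ jz (J)
  imm@[23:0]=0x4 ⇒ $4
  target = base 0x266c + off 0x00 + 4 + imm 4 = 0x2674

0x2674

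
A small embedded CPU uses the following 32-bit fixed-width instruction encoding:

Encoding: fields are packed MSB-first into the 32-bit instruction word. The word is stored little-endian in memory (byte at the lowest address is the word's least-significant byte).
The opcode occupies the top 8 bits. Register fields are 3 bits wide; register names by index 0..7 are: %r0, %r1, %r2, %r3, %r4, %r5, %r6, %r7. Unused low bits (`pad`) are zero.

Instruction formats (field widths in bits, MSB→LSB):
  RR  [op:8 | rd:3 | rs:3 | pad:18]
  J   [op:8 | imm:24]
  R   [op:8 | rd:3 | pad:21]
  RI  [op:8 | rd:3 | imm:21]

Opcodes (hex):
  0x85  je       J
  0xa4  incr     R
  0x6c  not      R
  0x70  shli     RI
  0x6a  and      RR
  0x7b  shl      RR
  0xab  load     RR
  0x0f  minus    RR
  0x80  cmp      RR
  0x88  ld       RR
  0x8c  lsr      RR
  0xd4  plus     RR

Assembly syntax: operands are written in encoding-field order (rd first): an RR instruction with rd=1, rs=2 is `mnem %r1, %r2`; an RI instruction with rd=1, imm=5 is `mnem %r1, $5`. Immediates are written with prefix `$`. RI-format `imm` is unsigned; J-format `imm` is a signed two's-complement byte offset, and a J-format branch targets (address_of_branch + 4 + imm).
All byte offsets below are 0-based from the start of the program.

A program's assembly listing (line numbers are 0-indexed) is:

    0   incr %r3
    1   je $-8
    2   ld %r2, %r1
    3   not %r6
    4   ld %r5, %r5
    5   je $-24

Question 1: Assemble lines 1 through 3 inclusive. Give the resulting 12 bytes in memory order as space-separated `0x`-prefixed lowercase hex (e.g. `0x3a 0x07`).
0xf8 0xff 0xff 0x85 0x00 0x00 0x44 0x88 0x00 0x00 0xc0 0x6c

1. je fields op=0x85:8|imm=-8:24 → word 85fffff8h → f8 ff ff 85
2. ld fields op=0x88:8|rd=2:3|rs=1:3|pad=0:18 → word 88440000h → 00 00 44 88
3. not fields op=0x6c:8|rd=6:3|pad=0:21 → word 6cc00000h → 00 00 c0 6c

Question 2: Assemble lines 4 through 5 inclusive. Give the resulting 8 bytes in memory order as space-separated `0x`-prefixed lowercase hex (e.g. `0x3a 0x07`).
0x00 0x00 0xb4 0x88 0xe8 0xff 0xff 0x85

4. ld fields op=0x88:8|rd=5:3|rs=5:3|pad=0:18 → word 88b40000h → 00 00 b4 88
5. je fields op=0x85:8|imm=-24:24 → word 85ffffe8h → e8 ff ff 85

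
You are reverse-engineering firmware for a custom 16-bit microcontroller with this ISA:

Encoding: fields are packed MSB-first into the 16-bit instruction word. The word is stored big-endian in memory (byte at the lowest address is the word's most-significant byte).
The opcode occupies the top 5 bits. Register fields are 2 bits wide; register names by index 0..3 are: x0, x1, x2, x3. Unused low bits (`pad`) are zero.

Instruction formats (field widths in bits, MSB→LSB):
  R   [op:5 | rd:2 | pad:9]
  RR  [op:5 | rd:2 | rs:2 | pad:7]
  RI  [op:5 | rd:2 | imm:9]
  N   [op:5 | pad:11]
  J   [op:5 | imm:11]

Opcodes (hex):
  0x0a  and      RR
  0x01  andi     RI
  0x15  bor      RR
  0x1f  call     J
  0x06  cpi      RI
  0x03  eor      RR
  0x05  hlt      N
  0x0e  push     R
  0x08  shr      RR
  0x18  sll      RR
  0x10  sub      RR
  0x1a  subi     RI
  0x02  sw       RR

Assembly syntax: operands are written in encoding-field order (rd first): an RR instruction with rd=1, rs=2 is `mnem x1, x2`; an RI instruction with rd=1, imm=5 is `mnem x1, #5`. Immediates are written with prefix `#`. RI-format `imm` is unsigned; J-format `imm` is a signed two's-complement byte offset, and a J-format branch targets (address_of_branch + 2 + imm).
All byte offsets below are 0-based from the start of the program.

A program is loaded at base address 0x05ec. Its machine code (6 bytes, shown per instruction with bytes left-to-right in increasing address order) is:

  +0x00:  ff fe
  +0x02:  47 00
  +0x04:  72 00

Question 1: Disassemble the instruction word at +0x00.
call #-2

+0x00: ff fe ⇒ word 0xfffe (big)
  opcode bits[15:11]=0x1f: call/J
  imm@[10:0]=0x7fe (s11→-2) ⇒ #-2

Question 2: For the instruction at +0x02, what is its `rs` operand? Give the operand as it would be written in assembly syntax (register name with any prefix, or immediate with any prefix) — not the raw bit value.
[02] 47 00 → 0x4700
  op=0x4700>>11=0x8 ⇒ shr (RR)
  rd@[10:9]=0x3 ⇒ x3
  rs@[8:7]=0x2 ⇒ x2

x2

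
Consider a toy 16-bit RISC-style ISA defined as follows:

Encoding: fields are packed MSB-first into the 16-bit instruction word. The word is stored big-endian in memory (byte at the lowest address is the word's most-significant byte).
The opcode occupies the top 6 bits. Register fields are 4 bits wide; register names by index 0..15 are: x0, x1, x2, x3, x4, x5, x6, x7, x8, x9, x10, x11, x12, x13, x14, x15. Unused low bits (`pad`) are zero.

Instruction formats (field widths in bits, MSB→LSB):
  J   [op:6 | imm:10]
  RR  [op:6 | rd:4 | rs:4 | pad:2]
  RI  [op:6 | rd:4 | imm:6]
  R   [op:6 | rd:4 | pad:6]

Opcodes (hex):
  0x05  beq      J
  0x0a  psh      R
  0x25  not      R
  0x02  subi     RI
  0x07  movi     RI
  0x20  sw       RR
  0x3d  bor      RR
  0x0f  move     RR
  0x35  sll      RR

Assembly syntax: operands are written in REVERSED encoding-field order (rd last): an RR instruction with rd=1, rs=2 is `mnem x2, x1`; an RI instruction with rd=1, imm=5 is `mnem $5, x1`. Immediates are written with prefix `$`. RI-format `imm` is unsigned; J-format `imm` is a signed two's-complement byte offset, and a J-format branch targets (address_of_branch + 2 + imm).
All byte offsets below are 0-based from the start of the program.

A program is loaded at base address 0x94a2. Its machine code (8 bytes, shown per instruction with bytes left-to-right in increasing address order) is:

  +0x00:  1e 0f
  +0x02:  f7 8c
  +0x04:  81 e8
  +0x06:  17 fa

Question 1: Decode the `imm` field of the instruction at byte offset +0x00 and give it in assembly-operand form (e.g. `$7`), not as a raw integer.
$15

@+00  big-endian(1e 0f) = 0x1e0f
  op=0x1e0f>>10=0x7 ⇒ movi (RI)
  rd@[9:6]=0x8 ⇒ x8
  imm@[5:0]=0xf ⇒ $15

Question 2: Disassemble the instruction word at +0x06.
beq $-6

@+06  big-endian(17 fa) = 0x17fa
  top 6b → 0x5 → beq [J]
  imm@[9:0]=0x3fa (s10→-6) ⇒ $-6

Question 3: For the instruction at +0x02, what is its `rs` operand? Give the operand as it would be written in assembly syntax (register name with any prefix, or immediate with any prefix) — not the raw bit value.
x3

[02] f7 8c → 0xf78c
  top 6b → 0x3d → bor [RR]
  [9:6] rd=14 = x14
  [5:2] rs=3 = x3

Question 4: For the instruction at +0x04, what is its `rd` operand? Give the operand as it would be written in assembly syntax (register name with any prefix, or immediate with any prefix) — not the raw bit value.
@+04  big-endian(81 e8) = 0x81e8
  opcode bits[15:10]=0x20: sw/RR
  rd@[9:6]=0x7 ⇒ x7
  rs@[5:2]=0xa ⇒ x10

x7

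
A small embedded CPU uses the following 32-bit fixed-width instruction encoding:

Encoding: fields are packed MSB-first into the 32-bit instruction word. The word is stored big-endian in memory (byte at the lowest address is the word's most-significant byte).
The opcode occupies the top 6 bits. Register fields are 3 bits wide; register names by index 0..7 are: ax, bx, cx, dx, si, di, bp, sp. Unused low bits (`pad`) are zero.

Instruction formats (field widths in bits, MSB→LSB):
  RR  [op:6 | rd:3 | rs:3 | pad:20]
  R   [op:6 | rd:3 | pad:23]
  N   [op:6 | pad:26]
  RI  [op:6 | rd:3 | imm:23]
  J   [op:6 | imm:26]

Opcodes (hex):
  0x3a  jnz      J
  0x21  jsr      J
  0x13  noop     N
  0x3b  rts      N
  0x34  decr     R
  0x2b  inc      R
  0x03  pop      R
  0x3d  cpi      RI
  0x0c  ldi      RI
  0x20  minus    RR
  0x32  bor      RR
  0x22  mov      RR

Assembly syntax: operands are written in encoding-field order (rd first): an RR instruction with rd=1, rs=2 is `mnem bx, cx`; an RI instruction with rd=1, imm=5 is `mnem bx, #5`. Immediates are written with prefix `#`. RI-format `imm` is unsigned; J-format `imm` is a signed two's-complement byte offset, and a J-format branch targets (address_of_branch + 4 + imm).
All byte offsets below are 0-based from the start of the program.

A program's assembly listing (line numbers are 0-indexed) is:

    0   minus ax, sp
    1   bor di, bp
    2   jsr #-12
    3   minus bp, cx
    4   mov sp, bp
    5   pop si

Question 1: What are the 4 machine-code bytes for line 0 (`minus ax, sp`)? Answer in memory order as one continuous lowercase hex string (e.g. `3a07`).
0. minus fields op=0x20:6|rd=0:3|rs=7:3|pad=0:20 → word 80700000h → 80 70 00 00

80700000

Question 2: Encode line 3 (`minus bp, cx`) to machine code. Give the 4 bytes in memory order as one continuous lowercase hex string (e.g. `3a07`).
83200000

3. minus fields op=0x20:6|rd=6:3|rs=2:3|pad=0:20 → word 83200000h → 83 20 00 00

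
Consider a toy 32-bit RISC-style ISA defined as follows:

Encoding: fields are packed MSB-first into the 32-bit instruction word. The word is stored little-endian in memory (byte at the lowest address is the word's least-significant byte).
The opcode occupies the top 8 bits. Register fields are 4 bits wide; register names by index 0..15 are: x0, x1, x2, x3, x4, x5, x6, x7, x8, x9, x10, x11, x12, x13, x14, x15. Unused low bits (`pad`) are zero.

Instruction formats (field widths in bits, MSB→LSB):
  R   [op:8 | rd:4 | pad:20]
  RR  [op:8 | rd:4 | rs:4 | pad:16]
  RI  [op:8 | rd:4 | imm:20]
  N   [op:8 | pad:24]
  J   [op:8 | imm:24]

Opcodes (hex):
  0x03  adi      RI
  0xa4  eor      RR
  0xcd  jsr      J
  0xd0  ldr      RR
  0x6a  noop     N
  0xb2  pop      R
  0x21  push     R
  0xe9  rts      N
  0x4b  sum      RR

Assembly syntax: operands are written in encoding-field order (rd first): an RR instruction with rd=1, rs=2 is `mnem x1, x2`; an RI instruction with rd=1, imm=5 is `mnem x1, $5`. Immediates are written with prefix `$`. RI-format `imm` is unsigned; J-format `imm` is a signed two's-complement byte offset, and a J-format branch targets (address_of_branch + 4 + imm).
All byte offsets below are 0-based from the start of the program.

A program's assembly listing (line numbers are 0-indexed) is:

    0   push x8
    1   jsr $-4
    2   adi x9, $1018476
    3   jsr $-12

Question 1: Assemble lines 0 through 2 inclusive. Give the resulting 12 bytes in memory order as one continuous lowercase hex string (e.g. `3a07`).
00008021fcffffcd6c8a9f03

line 0 (push): pack op=0x21:8|rd=8:4|pad=0:20 = 0x21800000; little→ 00 00 80 21
line 1 (jsr): pack op=0xcd:8|imm=-4:24 = 0xcdfffffc; little→ fc ff ff cd
line 2 (adi): pack op=0x3:8|rd=9:4|imm=1018476:20 = 0x039f8a6c; little→ 6c 8a 9f 03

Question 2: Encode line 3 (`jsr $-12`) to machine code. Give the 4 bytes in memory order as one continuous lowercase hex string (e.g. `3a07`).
f4ffffcd

line 3 (jsr): pack op=0xcd:8|imm=-12:24 = 0xcdfffff4; little→ f4 ff ff cd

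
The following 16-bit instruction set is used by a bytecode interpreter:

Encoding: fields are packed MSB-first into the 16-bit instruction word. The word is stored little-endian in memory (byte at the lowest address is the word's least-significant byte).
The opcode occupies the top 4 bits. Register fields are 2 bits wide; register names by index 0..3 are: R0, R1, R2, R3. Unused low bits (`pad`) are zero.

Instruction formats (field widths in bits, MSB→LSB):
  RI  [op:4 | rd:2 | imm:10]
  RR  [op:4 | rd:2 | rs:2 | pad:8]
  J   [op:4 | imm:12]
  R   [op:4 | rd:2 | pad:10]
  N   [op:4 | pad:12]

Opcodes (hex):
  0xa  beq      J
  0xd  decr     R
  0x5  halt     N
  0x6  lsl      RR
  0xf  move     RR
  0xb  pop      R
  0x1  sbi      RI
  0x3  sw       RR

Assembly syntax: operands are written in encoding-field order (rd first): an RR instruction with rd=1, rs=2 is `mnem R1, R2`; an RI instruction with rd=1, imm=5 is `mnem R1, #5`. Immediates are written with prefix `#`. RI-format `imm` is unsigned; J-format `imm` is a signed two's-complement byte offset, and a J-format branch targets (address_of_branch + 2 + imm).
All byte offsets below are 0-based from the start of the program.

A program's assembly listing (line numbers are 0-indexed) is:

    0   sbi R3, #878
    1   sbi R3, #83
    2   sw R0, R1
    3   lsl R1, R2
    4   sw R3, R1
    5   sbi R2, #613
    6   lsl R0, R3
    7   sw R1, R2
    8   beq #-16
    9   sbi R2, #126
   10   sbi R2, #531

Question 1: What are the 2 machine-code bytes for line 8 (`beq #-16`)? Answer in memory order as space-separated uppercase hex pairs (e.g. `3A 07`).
F0 AF

L8: beq op=0xa:4|imm=-16:12 ⇒ 0xaff0 ⇒ little f0 af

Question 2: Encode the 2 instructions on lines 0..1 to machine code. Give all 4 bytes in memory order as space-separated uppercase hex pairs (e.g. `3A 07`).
6E 1F 53 1C

line 0 (sbi): pack op=0x1:4|rd=3:2|imm=878:10 = 0x1f6e; little→ 6e 1f
line 1 (sbi): pack op=0x1:4|rd=3:2|imm=83:10 = 0x1c53; little→ 53 1c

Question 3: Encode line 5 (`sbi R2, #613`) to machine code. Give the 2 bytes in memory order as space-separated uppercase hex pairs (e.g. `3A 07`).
5. sbi fields op=0x1:4|rd=2:2|imm=613:10 → word 1a65h → 65 1a

65 1A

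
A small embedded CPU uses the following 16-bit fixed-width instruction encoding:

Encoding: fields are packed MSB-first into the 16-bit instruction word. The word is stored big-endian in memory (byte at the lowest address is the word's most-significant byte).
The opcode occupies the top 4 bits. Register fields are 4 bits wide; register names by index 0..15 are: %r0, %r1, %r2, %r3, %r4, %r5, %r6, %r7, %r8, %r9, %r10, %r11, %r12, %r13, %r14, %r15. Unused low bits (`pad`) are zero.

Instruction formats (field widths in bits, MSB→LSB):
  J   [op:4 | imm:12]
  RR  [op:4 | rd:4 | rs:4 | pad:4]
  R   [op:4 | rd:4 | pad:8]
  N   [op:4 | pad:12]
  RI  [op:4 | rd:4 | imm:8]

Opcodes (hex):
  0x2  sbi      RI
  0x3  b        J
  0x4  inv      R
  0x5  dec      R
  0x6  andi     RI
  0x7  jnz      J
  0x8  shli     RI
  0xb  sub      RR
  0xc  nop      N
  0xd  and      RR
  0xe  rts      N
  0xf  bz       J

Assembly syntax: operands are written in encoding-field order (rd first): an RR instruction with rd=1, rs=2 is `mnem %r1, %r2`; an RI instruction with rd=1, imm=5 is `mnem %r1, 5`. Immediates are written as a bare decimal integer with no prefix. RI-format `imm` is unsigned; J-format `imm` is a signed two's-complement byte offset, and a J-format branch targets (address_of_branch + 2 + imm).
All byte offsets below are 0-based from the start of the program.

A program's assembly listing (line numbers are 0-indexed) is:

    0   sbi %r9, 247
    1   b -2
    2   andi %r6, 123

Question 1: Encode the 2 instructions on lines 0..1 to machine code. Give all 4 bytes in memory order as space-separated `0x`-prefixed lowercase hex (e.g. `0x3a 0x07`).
0. sbi fields op=0x2:4|rd=9:4|imm=247:8 → word 29f7h → 29 f7
1. b fields op=0x3:4|imm=-2:12 → word 3ffeh → 3f fe

0x29 0xf7 0x3f 0xfe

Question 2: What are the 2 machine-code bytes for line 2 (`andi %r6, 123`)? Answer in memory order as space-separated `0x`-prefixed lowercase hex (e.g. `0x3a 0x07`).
2. andi fields op=0x6:4|rd=6:4|imm=123:8 → word 667bh → 66 7b

0x66 0x7b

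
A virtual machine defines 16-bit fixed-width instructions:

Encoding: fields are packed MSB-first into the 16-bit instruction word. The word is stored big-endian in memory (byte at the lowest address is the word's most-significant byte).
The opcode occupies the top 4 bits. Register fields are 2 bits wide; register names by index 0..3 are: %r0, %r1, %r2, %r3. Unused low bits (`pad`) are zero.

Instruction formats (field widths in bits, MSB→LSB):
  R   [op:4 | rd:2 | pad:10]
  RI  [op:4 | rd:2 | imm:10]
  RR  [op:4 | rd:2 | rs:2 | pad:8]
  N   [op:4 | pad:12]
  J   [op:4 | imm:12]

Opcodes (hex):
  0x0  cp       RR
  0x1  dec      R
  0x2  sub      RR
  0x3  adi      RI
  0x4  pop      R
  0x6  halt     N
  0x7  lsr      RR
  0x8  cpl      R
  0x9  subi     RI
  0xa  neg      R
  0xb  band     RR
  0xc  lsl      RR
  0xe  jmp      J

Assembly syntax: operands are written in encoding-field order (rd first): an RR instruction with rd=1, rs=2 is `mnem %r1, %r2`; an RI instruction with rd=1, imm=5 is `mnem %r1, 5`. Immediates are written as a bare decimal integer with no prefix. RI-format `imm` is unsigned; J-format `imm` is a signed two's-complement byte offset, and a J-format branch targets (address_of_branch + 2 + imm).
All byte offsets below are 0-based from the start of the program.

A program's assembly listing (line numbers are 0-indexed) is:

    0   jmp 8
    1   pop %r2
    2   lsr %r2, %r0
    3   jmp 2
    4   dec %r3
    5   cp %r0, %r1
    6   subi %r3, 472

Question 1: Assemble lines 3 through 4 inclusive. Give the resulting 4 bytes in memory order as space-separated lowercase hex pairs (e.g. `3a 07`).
e0 02 1c 00

3. jmp fields op=0xe:4|imm=2:12 → word e002h → e0 02
4. dec fields op=0x1:4|rd=3:2|pad=0:10 → word 1c00h → 1c 00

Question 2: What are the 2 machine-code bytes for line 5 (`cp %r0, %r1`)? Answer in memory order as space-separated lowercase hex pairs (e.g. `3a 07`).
line 5 (cp): pack op=0x0:4|rd=0:2|rs=1:2|pad=0:8 = 0x0100; big→ 01 00

01 00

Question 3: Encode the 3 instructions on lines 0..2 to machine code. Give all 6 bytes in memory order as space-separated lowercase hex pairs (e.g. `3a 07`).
L0: jmp op=0xe:4|imm=8:12 ⇒ 0xe008 ⇒ big e0 08
L1: pop op=0x4:4|rd=2:2|pad=0:10 ⇒ 0x4800 ⇒ big 48 00
L2: lsr op=0x7:4|rd=2:2|rs=0:2|pad=0:8 ⇒ 0x7800 ⇒ big 78 00

e0 08 48 00 78 00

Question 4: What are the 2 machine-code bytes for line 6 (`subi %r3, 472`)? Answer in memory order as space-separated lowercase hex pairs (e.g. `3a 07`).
6. subi fields op=0x9:4|rd=3:2|imm=472:10 → word 9dd8h → 9d d8

9d d8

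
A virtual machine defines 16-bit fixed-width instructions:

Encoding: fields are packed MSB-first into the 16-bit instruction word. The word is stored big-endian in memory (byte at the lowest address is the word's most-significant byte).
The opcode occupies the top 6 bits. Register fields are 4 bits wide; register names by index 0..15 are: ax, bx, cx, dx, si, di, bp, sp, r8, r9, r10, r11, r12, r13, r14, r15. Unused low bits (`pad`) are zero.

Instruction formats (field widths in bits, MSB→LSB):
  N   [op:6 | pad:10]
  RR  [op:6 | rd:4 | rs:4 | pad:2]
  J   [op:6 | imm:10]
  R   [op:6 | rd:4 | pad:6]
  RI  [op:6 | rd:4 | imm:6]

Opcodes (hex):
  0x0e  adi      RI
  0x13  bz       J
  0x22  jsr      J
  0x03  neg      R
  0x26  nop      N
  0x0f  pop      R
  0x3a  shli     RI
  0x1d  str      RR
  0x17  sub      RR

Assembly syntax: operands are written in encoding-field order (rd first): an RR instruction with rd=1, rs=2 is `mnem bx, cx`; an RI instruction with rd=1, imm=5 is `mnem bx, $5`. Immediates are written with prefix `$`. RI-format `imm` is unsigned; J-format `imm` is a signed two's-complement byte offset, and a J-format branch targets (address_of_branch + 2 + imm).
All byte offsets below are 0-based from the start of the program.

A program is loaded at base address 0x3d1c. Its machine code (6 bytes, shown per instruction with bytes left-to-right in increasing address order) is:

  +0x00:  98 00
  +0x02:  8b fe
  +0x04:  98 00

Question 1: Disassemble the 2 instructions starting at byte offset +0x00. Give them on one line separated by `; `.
off 0x00: read 98 00 as big → 0x9800
  op=0x9800>>10=0x26 ⇒ nop (N)
off 0x02: read 8b fe as big → 0x8bfe
  op=0x8bfe>>10=0x22 ⇒ jsr (J)
  imm: (w>>0)&0x3ff=0x3fe (s10→-2) → $-2

nop; jsr $-2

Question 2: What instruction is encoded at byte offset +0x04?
nop

off 0x04: read 98 00 as big → 0x9800
  top 6b → 0x26 → nop [N]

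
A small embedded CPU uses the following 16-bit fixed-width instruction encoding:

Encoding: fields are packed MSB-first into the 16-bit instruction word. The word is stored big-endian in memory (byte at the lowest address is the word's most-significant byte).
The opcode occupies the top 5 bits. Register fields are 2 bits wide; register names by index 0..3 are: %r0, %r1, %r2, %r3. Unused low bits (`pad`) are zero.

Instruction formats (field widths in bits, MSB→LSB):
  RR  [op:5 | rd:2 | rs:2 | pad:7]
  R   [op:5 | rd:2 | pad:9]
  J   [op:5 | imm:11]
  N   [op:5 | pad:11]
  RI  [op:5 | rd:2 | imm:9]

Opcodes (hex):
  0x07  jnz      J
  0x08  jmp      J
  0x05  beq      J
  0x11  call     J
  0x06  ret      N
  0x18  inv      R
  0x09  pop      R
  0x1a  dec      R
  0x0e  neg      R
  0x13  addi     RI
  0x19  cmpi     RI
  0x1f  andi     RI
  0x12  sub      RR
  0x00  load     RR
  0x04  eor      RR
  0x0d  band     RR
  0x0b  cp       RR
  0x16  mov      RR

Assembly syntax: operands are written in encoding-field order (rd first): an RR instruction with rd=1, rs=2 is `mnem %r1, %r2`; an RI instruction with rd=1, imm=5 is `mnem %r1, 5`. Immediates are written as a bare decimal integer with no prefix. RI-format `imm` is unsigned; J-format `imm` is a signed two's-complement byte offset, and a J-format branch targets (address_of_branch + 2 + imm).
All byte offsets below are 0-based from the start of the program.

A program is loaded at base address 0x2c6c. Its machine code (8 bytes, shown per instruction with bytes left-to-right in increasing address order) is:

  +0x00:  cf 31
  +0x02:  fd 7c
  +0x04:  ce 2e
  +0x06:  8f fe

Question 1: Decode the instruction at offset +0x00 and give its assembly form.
off 0x00: read cf 31 as big → 0xcf31
  op=0xcf31>>11=0x19 ⇒ cmpi (RI)
  [10:9] rd=3 = %r3
  [8:0] imm=305 = 305

cmpi %r3, 305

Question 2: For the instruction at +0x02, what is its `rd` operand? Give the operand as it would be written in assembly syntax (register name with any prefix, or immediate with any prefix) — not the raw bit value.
@+02  big-endian(fd 7c) = 0xfd7c
  opcode bits[15:11]=0x1f: andi/RI
  rd@[10:9]=0x2 ⇒ %r2
  imm@[8:0]=0x17c ⇒ 380

%r2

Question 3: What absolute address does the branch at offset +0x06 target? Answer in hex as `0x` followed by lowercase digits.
off 0x06: read 8f fe as big → 0x8ffe
  opcode bits[15:11]=0x11: call/J
  [10:0] imm=2046 (s11→-2) = -2
  target = base 0x2c6c + off 0x06 + 2 + imm -2 = 0x2c72

0x2c72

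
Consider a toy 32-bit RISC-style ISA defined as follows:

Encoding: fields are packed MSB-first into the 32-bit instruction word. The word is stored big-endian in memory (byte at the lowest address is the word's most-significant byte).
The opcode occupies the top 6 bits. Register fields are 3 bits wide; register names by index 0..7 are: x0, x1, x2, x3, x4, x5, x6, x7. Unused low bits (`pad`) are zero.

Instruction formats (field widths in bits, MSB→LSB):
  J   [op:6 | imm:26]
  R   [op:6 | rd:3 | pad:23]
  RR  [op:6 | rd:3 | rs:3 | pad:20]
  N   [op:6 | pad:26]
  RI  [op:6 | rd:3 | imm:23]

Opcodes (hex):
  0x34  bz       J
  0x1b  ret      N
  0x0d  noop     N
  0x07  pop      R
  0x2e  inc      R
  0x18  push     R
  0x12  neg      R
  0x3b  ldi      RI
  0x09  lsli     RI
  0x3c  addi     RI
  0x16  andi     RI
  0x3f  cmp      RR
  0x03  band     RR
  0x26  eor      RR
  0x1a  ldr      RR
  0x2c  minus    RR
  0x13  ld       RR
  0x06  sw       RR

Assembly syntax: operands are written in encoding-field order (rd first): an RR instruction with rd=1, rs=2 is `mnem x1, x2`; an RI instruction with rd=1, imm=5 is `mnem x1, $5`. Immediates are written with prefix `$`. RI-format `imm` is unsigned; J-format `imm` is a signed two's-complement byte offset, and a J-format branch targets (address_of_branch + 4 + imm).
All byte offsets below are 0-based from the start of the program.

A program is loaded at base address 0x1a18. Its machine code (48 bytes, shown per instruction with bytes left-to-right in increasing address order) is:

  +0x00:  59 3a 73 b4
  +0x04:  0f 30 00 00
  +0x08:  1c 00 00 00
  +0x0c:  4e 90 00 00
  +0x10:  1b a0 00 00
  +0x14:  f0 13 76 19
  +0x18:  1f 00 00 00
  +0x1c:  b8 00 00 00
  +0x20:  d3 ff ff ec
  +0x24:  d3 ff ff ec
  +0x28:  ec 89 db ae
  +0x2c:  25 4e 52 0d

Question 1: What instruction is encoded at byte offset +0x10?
@+10  big-endian(1b a0 00 00) = 0x1ba00000
  top 6b → 0x6 → sw [RR]
  [25:23] rd=7 = x7
  [22:20] rs=2 = x2

sw x7, x2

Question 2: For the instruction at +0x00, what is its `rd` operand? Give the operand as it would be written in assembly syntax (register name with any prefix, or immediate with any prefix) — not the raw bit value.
[00] 59 3a 73 b4 → 0x593a73b4
  op=0x593a73b4>>26=0x16 ⇒ andi (RI)
  [25:23] rd=2 = x2
  [22:0] imm=3830708 = $3830708

x2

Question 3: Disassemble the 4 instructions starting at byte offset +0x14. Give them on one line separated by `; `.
addi x0, $1275417; pop x6; inc x0; bz $-20

off 0x14: read f0 13 76 19 as big → 0xf0137619
  op=0xf0137619>>26=0x3c ⇒ addi (RI)
  rd@[25:23]=0x0 ⇒ x0
  imm@[22:0]=0x137619 ⇒ $1275417
off 0x18: read 1f 00 00 00 as big → 0x1f000000
  op=0x1f000000>>26=0x7 ⇒ pop (R)
  rd@[25:23]=0x6 ⇒ x6
off 0x1c: read b8 00 00 00 as big → 0xb8000000
  op=0xb8000000>>26=0x2e ⇒ inc (R)
  rd@[25:23]=0x0 ⇒ x0
off 0x20: read d3 ff ff ec as big → 0xd3ffffec
  op=0xd3ffffec>>26=0x34 ⇒ bz (J)
  imm@[25:0]=0x3ffffec (s26→-20) ⇒ $-20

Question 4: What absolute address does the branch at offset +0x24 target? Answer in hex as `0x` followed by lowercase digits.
0x1a2c

@+24  big-endian(d3 ff ff ec) = 0xd3ffffec
  opcode bits[31:26]=0x34: bz/J
  imm: (w>>0)&0x3ffffff=0x3ffffec (s26→-20) → $-20
  target = base 0x1a18 + off 0x24 + 4 + imm -20 = 0x1a2c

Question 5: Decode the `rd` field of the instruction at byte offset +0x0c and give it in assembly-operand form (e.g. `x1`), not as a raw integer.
+0x0c: 4e 90 00 00 ⇒ word 0x4e900000 (big)
  op=0x4e900000>>26=0x13 ⇒ ld (RR)
  [25:23] rd=5 = x5
  [22:20] rs=1 = x1

x5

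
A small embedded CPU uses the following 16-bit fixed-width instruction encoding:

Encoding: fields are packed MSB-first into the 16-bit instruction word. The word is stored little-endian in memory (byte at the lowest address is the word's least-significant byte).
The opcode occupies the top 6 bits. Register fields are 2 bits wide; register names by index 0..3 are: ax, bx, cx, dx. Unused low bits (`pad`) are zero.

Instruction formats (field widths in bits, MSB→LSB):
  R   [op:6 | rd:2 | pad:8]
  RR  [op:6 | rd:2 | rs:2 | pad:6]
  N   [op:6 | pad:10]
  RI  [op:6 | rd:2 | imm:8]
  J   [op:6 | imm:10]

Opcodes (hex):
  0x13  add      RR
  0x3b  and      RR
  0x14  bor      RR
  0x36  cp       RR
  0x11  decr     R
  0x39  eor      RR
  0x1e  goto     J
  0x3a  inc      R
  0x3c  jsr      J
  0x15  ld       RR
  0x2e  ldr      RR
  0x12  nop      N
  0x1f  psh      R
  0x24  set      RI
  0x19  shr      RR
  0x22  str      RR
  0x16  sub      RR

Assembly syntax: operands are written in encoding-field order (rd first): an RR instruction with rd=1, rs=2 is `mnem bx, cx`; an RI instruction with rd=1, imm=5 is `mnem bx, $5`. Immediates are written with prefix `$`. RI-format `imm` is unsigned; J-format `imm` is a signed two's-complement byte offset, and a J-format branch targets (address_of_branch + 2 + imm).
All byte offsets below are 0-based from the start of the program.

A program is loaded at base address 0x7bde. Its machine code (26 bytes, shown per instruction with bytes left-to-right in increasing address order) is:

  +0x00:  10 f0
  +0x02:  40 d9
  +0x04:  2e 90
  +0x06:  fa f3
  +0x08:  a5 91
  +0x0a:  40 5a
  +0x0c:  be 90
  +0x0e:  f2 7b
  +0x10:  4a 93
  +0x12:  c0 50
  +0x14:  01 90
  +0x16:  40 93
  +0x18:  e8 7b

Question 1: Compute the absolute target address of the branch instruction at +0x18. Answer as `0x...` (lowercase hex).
[18] e8 7b → 0x7be8
  top 6b → 0x1e → goto [J]
  imm: (w>>0)&0x3ff=0x3e8 (s10→-24) → $-24
  target = base 0x7bde + off 0x18 + 2 + imm -24 = 0x7be0

0x7be0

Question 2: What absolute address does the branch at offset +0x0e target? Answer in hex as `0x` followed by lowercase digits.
0x7be0

+0x0e: f2 7b ⇒ word 0x7bf2 (little)
  opcode bits[15:10]=0x1e: goto/J
  imm: (w>>0)&0x3ff=0x3f2 (s10→-14) → $-14
  target = base 0x7bde + off 0x0e + 2 + imm -14 = 0x7be0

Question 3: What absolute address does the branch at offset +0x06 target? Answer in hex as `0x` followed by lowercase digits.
0x7be0

[06] fa f3 → 0xf3fa
  top 6b → 0x3c → jsr [J]
  imm@[9:0]=0x3fa (s10→-6) ⇒ $-6
  target = base 0x7bde + off 0x06 + 2 + imm -6 = 0x7be0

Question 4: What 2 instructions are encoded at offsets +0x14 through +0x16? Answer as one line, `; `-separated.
off 0x14: read 01 90 as little → 0x9001
  op=0x9001>>10=0x24 ⇒ set (RI)
  [9:8] rd=0 = ax
  [7:0] imm=1 = $1
off 0x16: read 40 93 as little → 0x9340
  op=0x9340>>10=0x24 ⇒ set (RI)
  [9:8] rd=3 = dx
  [7:0] imm=64 = $64

set ax, $1; set dx, $64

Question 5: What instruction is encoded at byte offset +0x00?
[00] 10 f0 → 0xf010
  top 6b → 0x3c → jsr [J]
  imm: (w>>0)&0x3ff=0x10 → $16

jsr $16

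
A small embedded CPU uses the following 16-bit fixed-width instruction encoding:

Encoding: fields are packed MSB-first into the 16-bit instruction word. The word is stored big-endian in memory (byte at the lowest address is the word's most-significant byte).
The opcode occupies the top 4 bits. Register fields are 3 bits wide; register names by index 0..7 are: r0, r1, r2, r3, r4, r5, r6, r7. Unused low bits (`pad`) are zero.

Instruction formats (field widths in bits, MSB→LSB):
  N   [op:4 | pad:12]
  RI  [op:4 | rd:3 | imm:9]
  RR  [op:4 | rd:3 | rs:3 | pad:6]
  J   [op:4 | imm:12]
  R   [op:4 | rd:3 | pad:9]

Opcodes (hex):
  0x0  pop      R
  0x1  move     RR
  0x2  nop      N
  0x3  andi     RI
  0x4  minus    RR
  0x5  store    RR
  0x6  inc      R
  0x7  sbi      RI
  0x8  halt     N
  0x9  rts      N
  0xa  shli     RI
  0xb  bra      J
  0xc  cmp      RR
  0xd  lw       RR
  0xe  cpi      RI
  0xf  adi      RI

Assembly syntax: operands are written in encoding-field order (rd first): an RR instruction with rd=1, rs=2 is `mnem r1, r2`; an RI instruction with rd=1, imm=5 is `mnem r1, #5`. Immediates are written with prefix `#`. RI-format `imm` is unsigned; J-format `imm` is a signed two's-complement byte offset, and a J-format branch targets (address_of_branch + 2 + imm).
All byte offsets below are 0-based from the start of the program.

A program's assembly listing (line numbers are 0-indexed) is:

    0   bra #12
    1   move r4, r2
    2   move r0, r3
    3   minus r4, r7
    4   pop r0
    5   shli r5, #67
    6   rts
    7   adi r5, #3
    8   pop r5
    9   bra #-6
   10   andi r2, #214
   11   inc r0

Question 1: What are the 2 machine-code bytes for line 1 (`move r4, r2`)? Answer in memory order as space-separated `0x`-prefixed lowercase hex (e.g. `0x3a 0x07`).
0x18 0x80

1. move fields op=0x1:4|rd=4:3|rs=2:3|pad=0:6 → word 1880h → 18 80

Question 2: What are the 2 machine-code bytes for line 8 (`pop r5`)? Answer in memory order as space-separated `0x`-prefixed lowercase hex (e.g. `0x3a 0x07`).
L8: pop op=0x0:4|rd=5:3|pad=0:9 ⇒ 0x0a00 ⇒ big 0a 00

0x0a 0x00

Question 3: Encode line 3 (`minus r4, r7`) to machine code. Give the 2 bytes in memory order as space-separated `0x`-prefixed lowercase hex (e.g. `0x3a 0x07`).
0x49 0xc0

line 3 (minus): pack op=0x4:4|rd=4:3|rs=7:3|pad=0:6 = 0x49c0; big→ 49 c0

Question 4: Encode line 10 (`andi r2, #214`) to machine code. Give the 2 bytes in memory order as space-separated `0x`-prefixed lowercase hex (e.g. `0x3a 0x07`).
0x34 0xd6

10. andi fields op=0x3:4|rd=2:3|imm=214:9 → word 34d6h → 34 d6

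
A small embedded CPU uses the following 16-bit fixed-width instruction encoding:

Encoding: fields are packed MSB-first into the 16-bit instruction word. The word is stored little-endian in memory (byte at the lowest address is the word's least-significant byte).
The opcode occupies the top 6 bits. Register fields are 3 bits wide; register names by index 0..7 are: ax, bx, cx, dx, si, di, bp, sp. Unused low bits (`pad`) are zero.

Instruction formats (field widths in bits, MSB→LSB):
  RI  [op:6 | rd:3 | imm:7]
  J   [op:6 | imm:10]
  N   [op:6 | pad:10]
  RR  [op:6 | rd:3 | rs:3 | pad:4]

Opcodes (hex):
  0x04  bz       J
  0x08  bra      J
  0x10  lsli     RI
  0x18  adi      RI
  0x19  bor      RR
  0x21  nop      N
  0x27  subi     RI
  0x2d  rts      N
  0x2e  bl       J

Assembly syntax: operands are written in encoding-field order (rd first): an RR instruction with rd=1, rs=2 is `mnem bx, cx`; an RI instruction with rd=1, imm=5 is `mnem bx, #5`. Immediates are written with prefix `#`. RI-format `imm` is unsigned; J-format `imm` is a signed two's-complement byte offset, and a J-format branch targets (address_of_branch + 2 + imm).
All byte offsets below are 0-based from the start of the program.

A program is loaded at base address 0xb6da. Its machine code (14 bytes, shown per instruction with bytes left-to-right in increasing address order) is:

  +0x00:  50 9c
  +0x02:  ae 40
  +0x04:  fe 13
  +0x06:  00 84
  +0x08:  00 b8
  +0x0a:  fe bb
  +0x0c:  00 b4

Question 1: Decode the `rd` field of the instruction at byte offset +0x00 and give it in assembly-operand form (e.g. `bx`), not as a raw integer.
ax

@+00  little-endian(50 9c) = 0x9c50
  opcode bits[15:10]=0x27: subi/RI
  rd@[9:7]=0x0 ⇒ ax
  imm@[6:0]=0x50 ⇒ #80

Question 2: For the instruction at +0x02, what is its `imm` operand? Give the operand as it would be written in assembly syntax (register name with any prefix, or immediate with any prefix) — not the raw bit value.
#46

[02] ae 40 → 0x40ae
  top 6b → 0x10 → lsli [RI]
  rd: (w>>7)&0x7=0x1 → bx
  imm: (w>>0)&0x7f=0x2e → #46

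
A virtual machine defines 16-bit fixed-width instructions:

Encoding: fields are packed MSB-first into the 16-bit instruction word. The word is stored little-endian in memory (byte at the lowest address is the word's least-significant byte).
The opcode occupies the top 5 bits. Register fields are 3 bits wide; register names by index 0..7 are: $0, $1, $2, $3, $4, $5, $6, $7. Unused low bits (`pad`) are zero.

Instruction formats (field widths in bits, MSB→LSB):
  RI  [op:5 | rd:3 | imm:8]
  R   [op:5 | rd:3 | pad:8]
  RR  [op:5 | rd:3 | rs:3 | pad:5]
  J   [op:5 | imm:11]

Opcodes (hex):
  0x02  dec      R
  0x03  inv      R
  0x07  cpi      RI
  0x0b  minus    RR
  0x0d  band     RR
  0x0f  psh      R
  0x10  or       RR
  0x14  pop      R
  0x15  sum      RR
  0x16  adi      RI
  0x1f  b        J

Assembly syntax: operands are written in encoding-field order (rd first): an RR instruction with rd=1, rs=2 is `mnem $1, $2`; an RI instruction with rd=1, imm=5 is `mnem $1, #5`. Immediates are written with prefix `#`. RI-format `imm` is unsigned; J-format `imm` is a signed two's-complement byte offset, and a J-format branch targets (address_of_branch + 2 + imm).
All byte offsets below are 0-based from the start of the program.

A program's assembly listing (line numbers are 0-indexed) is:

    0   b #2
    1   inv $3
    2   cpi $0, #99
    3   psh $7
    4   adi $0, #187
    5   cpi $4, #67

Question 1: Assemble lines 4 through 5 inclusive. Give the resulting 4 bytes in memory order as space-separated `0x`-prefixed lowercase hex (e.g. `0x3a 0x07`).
0xbb 0xb0 0x43 0x3c

line 4 (adi): pack op=0x16:5|rd=0:3|imm=187:8 = 0xb0bb; little→ bb b0
line 5 (cpi): pack op=0x7:5|rd=4:3|imm=67:8 = 0x3c43; little→ 43 3c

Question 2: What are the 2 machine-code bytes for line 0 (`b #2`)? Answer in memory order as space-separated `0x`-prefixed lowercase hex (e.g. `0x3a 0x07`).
0x02 0xf8

line 0 (b): pack op=0x1f:5|imm=2:11 = 0xf802; little→ 02 f8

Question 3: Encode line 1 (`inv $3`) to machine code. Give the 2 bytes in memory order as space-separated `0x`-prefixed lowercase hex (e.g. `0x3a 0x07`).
line 1 (inv): pack op=0x3:5|rd=3:3|pad=0:8 = 0x1b00; little→ 00 1b

0x00 0x1b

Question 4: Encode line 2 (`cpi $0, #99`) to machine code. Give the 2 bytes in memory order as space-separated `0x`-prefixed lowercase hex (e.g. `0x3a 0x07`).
0x63 0x38

2. cpi fields op=0x7:5|rd=0:3|imm=99:8 → word 3863h → 63 38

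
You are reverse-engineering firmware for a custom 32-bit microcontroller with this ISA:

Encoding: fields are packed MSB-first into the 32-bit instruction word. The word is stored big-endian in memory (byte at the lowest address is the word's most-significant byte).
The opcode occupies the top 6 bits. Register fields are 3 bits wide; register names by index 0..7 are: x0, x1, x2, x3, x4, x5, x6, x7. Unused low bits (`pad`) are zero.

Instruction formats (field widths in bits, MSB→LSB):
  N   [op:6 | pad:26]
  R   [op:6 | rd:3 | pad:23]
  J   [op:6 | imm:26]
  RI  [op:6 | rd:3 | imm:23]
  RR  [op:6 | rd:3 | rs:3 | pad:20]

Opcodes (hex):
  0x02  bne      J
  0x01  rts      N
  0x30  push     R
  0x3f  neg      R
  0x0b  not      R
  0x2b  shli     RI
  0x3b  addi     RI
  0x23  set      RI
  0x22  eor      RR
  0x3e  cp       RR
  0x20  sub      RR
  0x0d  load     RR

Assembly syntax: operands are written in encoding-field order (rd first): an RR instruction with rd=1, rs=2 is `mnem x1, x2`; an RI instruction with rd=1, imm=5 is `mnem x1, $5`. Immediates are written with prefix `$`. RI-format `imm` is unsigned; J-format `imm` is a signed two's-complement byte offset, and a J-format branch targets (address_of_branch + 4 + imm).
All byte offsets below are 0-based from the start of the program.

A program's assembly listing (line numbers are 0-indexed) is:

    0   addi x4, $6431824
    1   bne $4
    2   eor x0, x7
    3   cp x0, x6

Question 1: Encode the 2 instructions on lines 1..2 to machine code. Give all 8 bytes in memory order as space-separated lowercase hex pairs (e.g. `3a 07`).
1. bne fields op=0x2:6|imm=4:26 → word 08000004h → 08 00 00 04
2. eor fields op=0x22:6|rd=0:3|rs=7:3|pad=0:20 → word 88700000h → 88 70 00 00

08 00 00 04 88 70 00 00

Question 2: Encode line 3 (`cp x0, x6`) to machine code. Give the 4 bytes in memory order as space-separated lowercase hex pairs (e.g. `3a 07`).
L3: cp op=0x3e:6|rd=0:3|rs=6:3|pad=0:20 ⇒ 0xf8600000 ⇒ big f8 60 00 00

f8 60 00 00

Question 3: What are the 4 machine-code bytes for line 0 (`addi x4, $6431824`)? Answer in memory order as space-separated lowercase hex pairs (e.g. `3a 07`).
L0: addi op=0x3b:6|rd=4:3|imm=6431824:23 ⇒ 0xee622450 ⇒ big ee 62 24 50

ee 62 24 50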